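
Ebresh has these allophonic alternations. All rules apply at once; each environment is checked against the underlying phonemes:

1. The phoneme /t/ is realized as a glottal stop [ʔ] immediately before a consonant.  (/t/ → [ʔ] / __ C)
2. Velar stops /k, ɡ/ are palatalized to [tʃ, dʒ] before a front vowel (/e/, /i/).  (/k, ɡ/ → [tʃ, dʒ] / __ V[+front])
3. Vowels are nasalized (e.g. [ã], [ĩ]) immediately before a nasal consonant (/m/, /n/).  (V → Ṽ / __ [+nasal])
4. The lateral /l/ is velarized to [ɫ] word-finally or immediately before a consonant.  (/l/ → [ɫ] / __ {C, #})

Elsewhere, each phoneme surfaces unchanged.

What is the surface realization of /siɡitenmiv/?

[sidʒitẽnmiv]

/s/ (word-initial) is unaffected → [s].
/i/ (between /s/ and /ɡ/) is in the target of rule 3 but the environment (before a nasal consonant) is not met → [i].
/ɡ/ (between /i/ and /i/) occurs before a front vowel → [dʒ] by rule 2.
/i/ — between /ɡ/ and /t/; rule 3 does not apply here → [i].
/t/ (between /i/ and /e/) fails the environment for rule 1, so it stays [t].
/e/ (between /t/ and /n/) occurs before a nasal consonant → [ẽ] by rule 3.
/n/ (between /e/ and /m/) is unaffected → [n].
/m/ — not in any rule's target class → [m].
/i/ (between /m/ and /v/): rule 3 targets it, but not before a nasal consonant → unchanged [i].
/v/ (word-final): no rule targets it → [v].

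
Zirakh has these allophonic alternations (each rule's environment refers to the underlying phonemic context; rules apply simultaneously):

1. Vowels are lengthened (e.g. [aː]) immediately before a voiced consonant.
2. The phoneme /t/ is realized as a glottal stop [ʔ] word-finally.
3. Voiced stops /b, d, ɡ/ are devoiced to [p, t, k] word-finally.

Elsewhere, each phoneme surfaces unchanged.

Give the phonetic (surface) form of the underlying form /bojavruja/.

[boːjaːvruːja]

/b/ (word-initial) is in the target of rule 3 but the environment (word-finally) is not met → [b].
/o/ (between /b/ and /j/) occurs before a voiced consonant → [oː] by rule 1.
/j/ (between /o/ and /a/) is unaffected → [j].
Rule 1 applies to /a/ (between /j/ and /v/: before a voiced consonant) → [aː].
/v/ — not in any rule's target class → [v].
/r/ — not in any rule's target class → [r].
/u/ — between /r/ and /j/, before a voiced consonant — surfaces as [uː] (rule 1).
/j/ (between /u/ and /a/) is unaffected → [j].
/a/ — word-final; rule 1 does not apply here → [a].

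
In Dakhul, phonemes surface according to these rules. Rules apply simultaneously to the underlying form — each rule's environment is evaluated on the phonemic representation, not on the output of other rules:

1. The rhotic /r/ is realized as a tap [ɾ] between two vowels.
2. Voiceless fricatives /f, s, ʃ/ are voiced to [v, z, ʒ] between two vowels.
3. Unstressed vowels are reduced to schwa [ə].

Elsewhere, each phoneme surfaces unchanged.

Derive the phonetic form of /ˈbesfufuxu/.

/b/ stays [b].
/e/ (between /b/ and /s/) fails the environment for rule 3, so it stays [e].
/s/ — between /e/ and /f/; rule 2 does not apply here → [s].
/f/ — between /s/ and /u/; rule 2 does not apply here → [f].
/u/ — between /f/ and /f/, in an unstressed syllable — surfaces as [ə] (rule 3).
Rule 2 applies to /f/ (between /u/ and /u/: between two vowels) → [v].
/u/ meets the environment for rule 3 (in an unstressed syllable) → [ə].
/x/ — not in any rule's target class → [x].
/u/ meets the environment for rule 3 (in an unstressed syllable) → [ə].

[ˈbesfəvəxə]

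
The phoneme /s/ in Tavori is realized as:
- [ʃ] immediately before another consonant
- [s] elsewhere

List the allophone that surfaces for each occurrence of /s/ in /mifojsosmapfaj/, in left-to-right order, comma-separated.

[s], [ʃ]

Occurrence 1 (position 6): no conditioning environment matches → elsewhere allophone [s].
Occurrence 2 (position 8): immediately before another consonant → [ʃ].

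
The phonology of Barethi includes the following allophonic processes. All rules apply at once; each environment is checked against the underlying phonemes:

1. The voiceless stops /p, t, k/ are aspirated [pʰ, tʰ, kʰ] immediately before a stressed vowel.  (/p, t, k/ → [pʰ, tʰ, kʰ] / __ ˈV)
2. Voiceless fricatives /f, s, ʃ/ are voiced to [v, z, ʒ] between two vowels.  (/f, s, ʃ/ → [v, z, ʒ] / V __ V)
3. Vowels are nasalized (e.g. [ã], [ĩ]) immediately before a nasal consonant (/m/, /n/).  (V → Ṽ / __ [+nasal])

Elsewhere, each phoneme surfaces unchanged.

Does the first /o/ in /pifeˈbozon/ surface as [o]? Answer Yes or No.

Yes

/o/ (between /b/ and /z/) fails the environment for rule 3, so it stays [o].
The actual realization is [o], which matches [o].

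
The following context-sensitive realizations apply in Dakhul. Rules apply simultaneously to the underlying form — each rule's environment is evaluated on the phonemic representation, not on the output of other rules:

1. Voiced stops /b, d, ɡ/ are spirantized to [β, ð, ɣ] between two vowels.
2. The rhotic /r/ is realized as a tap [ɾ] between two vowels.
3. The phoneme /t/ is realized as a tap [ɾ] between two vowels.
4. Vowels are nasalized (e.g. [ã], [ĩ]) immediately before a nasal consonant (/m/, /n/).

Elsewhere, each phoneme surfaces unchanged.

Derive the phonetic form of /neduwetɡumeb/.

[neðuwetɡũmeb]

/n/ stays [n].
/e/ (between /n/ and /d/) is in the target of rule 4 but the environment (before a nasal consonant) is not met → [e].
/d/ (between /e/ and /u/) occurs between two vowels → [ð] by rule 1.
/u/ — between /d/ and /w/; rule 4 does not apply here → [u].
/w/ — not in any rule's target class → [w].
/e/ (between /w/ and /t/) fails the environment for rule 4, so it stays [e].
/t/ (between /e/ and /ɡ/) is in the target of rule 3 but the environment (between two vowels) is not met → [t].
/ɡ/ — between /t/ and /u/; rule 1 does not apply here → [ɡ].
/u/ meets the environment for rule 4 (before a nasal consonant) → [ũ].
/m/ stays [m].
/e/ (between /m/ and /b/): rule 4 targets it, but not before a nasal consonant → unchanged [e].
/b/ — word-final; rule 1 does not apply here → [b].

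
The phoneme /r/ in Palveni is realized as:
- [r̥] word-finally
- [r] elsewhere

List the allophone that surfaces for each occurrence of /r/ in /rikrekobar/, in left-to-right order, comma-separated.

[r], [r], [r̥]

Occurrence 1 (position 1): no conditioning environment matches → elsewhere allophone [r].
Occurrence 2 (position 4): no conditioning environment matches → elsewhere allophone [r].
Occurrence 3 (position 10): word-finally → [r̥].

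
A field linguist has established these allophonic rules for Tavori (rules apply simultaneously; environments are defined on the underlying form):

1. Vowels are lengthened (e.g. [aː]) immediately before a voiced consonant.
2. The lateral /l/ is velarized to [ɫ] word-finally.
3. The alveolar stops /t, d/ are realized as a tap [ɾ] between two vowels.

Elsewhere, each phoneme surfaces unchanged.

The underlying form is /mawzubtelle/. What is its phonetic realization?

/m/ (word-initial): no rule targets it → [m].
/a/ (between /m/ and /w/): before a voiced consonant, so rule 1 applies → [aː].
/w/ stays [w].
/z/ stays [z].
/u/ (between /z/ and /b/) occurs before a voiced consonant → [uː] by rule 1.
/b/ (between /u/ and /t/): no rule targets it → [b].
/t/ (between /b/ and /e/) is in the target of rule 3 but the environment (between two vowels) is not met → [t].
/e/ (between /t/ and /l/): before a voiced consonant, so rule 1 applies → [eː].
/l/ (between /e/ and /l/): rule 2 targets it, but not word-finally → unchanged [l].
/l/ — between /l/ and /e/; rule 2 does not apply here → [l].
/e/ (word-final) fails the environment for rule 1, so it stays [e].

[maːwzuːbteːlle]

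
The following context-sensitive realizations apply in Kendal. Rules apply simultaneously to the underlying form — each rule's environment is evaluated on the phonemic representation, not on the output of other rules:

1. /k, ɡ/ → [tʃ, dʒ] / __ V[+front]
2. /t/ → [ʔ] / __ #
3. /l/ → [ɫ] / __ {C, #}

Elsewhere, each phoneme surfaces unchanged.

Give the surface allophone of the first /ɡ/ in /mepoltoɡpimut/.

/ɡ/ (between /o/ and /p/) is in the target of rule 1 but the environment (before a front vowel) is not met → [ɡ].

[ɡ]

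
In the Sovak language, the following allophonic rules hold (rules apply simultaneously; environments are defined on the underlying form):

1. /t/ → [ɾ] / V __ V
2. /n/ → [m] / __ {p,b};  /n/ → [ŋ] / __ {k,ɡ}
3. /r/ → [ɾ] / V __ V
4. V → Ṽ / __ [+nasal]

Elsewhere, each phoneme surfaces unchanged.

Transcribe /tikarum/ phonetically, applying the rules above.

/t/ (word-initial): rule 1 targets it, but not between two vowels → unchanged [t].
/i/ (between /t/ and /k/): rule 4 targets it, but not before a nasal consonant → unchanged [i].
/k/ stays [k].
/a/ — between /k/ and /r/; rule 4 does not apply here → [a].
/r/ — between /a/ and /u/, between two vowels — surfaces as [ɾ] (rule 3).
Rule 4 applies to /u/ (between /r/ and /m/: before a nasal consonant) → [ũ].
/m/ stays [m].

[tikaɾũm]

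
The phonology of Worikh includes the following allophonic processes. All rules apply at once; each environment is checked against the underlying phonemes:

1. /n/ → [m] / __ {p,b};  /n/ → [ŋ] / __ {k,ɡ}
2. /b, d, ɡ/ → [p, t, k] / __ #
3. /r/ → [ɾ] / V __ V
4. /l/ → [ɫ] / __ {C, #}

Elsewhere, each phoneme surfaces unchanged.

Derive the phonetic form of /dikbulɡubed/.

[dikbuɫɡubet]

/d/ (word-initial) fails the environment for rule 2, so it stays [d].
/i/ stays [i].
/k/ (between /i/ and /b/): no rule targets it → [k].
/b/ — between /k/ and /u/; rule 2 does not apply here → [b].
/u/ stays [u].
/l/ (between /u/ and /ɡ/): word-finally or immediately before a consonant, so rule 4 applies → [ɫ].
/ɡ/ — between /l/ and /u/; rule 2 does not apply here → [ɡ].
/u/ stays [u].
/b/ (between /u/ and /e/): rule 2 targets it, but not word-finally → unchanged [b].
/e/ stays [e].
/d/ (word-final): word-finally, so rule 2 applies → [t].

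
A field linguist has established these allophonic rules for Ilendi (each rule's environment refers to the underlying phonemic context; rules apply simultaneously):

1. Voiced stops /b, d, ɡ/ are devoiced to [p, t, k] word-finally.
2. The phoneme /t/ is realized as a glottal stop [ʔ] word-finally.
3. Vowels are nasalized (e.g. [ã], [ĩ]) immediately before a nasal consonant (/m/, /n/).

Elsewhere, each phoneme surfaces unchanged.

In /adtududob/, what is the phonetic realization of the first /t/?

[t]

/t/ (between /d/ and /u/) fails the environment for rule 2, so it stays [t].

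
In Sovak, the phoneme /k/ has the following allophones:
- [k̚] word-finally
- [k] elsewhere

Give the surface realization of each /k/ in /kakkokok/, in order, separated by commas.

Occurrence 1 (position 1): no conditioning environment matches → elsewhere allophone [k].
Occurrence 2 (position 3): no conditioning environment matches → elsewhere allophone [k].
Occurrence 3 (position 4): no conditioning environment matches → elsewhere allophone [k].
Occurrence 4 (position 6): no conditioning environment matches → elsewhere allophone [k].
Occurrence 5 (position 8): word-finally → [k̚].

[k], [k], [k], [k], [k̚]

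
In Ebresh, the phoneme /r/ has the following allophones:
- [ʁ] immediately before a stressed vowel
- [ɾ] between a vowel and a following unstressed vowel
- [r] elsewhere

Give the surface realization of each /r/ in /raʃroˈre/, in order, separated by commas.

Occurrence 1 (position 1): no conditioning environment matches → elsewhere allophone [r].
Occurrence 2 (position 4): no conditioning environment matches → elsewhere allophone [r].
Occurrence 3 (position 6): immediately before a stressed vowel → [ʁ].

[r], [r], [ʁ]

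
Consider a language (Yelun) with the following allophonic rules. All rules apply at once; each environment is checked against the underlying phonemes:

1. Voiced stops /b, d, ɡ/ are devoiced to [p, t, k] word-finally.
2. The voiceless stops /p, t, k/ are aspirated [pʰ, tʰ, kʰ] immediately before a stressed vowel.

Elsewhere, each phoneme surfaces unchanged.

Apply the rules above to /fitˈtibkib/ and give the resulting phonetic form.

[fitˈtʰibkip]

/f/ (word-initial) is unaffected → [f].
/i/ — not in any rule's target class → [i].
/t/ (between /i/ and /t/) fails the environment for rule 2, so it stays [t].
/t/ — between /t/ and /i/, immediately before a stressed vowel — surfaces as [tʰ] (rule 2).
/i/ stays [i].
/b/ — between /i/ and /k/; rule 1 does not apply here → [b].
/k/ (between /b/ and /i/) is in the target of rule 2 but the environment (immediately before a stressed vowel) is not met → [k].
/i/ (between /k/ and /b/) is unaffected → [i].
/b/ (word-final): word-finally, so rule 1 applies → [p].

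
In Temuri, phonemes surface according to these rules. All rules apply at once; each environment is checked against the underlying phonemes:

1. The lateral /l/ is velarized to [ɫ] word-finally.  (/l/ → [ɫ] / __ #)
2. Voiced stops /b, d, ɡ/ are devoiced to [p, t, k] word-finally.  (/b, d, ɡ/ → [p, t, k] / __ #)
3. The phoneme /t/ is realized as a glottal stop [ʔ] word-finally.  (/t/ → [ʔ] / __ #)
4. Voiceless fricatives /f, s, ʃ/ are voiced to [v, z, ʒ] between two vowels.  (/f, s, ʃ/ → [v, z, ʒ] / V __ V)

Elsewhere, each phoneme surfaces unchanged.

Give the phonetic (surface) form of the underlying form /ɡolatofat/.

/ɡ/ (word-initial): rule 2 targets it, but not word-finally → unchanged [ɡ].
/l/ — between /o/ and /a/; rule 1 does not apply here → [l].
/t/ (between /a/ and /o/) fails the environment for rule 3, so it stays [t].
/f/ (between /o/ and /a/) occurs between two vowels → [v] by rule 4.
/t/ — word-final, word-finally — surfaces as [ʔ] (rule 3).

[ɡolatovaʔ]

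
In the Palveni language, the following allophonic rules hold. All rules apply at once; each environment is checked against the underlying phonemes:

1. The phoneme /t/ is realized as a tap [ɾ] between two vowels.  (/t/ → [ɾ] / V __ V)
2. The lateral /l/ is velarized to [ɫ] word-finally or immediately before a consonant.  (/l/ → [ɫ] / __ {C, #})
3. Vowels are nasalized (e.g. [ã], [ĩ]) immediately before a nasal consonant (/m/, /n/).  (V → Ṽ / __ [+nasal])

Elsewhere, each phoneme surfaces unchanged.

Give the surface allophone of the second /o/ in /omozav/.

[o]

/o/ — between /m/ and /z/; rule 3 does not apply here → [o].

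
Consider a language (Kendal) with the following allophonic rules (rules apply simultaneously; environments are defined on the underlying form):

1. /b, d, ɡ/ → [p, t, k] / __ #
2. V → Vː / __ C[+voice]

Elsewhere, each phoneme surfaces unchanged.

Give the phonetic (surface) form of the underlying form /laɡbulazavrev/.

[laːɡbuːlaːzaːvreːv]

Rule 2 applies to /a/ (between /l/ and /ɡ/: before a voiced consonant) → [aː].
/ɡ/ (between /a/ and /b/) is in the target of rule 1 but the environment (word-finally) is not met → [ɡ].
/b/ (between /ɡ/ and /u/) fails the environment for rule 1, so it stays [b].
/u/ meets the environment for rule 2 (before a voiced consonant) → [uː].
/a/ (between /l/ and /z/): before a voiced consonant, so rule 2 applies → [aː].
/a/ meets the environment for rule 2 (before a voiced consonant) → [aː].
/e/ — between /r/ and /v/, before a voiced consonant — surfaces as [eː] (rule 2).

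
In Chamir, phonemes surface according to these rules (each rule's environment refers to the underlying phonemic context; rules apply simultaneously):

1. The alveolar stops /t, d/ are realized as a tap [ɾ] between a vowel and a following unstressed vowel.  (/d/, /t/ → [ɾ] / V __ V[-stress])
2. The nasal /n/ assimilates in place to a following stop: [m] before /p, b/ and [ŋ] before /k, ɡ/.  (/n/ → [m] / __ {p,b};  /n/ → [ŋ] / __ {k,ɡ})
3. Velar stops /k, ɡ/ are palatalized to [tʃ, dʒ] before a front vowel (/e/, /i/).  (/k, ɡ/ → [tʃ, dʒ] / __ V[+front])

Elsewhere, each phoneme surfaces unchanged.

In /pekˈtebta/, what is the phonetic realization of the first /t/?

[t]

/t/ (between /k/ and /e/) is in the target of rule 1 but the environment (between a vowel and a following unstressed vowel) is not met → [t].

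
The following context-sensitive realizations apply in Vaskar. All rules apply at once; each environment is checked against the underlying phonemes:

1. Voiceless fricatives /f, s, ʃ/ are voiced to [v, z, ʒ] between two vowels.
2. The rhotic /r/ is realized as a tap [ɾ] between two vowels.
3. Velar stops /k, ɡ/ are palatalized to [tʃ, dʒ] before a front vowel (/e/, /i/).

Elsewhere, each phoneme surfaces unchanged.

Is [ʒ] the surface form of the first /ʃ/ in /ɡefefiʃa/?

/ʃ/ — between /i/ and /a/, between two vowels — surfaces as [ʒ] (rule 1).
The actual realization is [ʒ], which matches [ʒ].

Yes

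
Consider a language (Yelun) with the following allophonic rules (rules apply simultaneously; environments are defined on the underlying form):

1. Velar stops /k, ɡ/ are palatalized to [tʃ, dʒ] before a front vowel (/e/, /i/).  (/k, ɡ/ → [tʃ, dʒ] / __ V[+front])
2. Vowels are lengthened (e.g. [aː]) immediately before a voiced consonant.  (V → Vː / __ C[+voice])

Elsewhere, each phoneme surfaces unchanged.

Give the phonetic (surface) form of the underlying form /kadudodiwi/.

/k/ (word-initial) is in the target of rule 1 but the environment (before a front vowel) is not met → [k].
/a/ (between /k/ and /d/) occurs before a voiced consonant → [aː] by rule 2.
/d/ (between /a/ and /u/): no rule targets it → [d].
/u/ (between /d/ and /d/) occurs before a voiced consonant → [uː] by rule 2.
/d/ (between /u/ and /o/) is unaffected → [d].
Rule 2 applies to /o/ (between /d/ and /d/: before a voiced consonant) → [oː].
/d/ (between /o/ and /i/) is unaffected → [d].
/i/ (between /d/ and /w/): before a voiced consonant, so rule 2 applies → [iː].
/w/ stays [w].
/i/ (word-final): rule 2 targets it, but not before a voiced consonant → unchanged [i].

[kaːduːdoːdiːwi]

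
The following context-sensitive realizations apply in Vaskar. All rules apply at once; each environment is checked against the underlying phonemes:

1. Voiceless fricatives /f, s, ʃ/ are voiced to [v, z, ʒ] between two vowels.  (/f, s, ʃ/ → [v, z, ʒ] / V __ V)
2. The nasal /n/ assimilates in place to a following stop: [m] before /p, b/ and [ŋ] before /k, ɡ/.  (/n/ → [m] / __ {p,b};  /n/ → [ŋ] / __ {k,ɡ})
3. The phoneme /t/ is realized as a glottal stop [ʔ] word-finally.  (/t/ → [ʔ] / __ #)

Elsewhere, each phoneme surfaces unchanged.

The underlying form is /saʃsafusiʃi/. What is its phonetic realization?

[saʃsavuziʒi]

/s/ (word-initial) fails the environment for rule 1, so it stays [s].
/a/ (between /s/ and /ʃ/) is unaffected → [a].
/ʃ/ — between /a/ and /s/; rule 1 does not apply here → [ʃ].
/s/ — between /ʃ/ and /a/; rule 1 does not apply here → [s].
/a/ stays [a].
/f/ (between /a/ and /u/) occurs between two vowels → [v] by rule 1.
/u/ stays [u].
Rule 1 applies to /s/ (between /u/ and /i/: between two vowels) → [z].
/i/ (between /s/ and /ʃ/): no rule targets it → [i].
Rule 1 applies to /ʃ/ (between /i/ and /i/: between two vowels) → [ʒ].
/i/ — not in any rule's target class → [i].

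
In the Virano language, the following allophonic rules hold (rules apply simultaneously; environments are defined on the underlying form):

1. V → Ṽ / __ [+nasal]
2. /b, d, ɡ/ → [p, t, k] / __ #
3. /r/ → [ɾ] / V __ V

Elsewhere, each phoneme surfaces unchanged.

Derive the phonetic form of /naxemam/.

/a/ (between /n/ and /x/) fails the environment for rule 1, so it stays [a].
/e/ — between /x/ and /m/, before a nasal consonant — surfaces as [ẽ] (rule 1).
Rule 1 applies to /a/ (between /m/ and /m/: before a nasal consonant) → [ã].

[naxẽmãm]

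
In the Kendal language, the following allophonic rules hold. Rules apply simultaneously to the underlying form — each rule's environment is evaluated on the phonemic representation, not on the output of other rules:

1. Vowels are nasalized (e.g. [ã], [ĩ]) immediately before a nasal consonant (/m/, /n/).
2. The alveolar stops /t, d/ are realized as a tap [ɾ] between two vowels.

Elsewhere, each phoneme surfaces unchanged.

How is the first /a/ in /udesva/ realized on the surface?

[a]

/a/ (word-final) fails the environment for rule 1, so it stays [a].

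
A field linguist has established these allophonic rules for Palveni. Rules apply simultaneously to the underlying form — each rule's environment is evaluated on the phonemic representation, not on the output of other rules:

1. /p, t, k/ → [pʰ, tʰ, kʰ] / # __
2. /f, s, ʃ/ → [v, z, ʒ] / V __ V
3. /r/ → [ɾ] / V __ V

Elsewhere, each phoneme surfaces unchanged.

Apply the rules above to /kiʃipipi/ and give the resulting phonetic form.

/k/ (word-initial): word-initially, so rule 1 applies → [kʰ].
/i/ — not in any rule's target class → [i].
/ʃ/ — between /i/ and /i/, between two vowels — surfaces as [ʒ] (rule 2).
/i/ — not in any rule's target class → [i].
/p/ (between /i/ and /i/) is in the target of rule 1 but the environment (word-initially) is not met → [p].
/i/ (between /p/ and /p/) is unaffected → [i].
/p/ (between /i/ and /i/) is in the target of rule 1 but the environment (word-initially) is not met → [p].
/i/ (word-final): no rule targets it → [i].

[kʰiʒipipi]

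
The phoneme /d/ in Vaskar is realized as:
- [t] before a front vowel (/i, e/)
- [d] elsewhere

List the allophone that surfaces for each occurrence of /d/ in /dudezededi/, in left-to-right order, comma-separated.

[d], [t], [t], [t]

Occurrence 1 (position 1): no conditioning environment matches → elsewhere allophone [d].
Occurrence 2 (position 3): before a front vowel (/i, e/) → [t].
Occurrence 3 (position 7): before a front vowel (/i, e/) → [t].
Occurrence 4 (position 9): before a front vowel (/i, e/) → [t].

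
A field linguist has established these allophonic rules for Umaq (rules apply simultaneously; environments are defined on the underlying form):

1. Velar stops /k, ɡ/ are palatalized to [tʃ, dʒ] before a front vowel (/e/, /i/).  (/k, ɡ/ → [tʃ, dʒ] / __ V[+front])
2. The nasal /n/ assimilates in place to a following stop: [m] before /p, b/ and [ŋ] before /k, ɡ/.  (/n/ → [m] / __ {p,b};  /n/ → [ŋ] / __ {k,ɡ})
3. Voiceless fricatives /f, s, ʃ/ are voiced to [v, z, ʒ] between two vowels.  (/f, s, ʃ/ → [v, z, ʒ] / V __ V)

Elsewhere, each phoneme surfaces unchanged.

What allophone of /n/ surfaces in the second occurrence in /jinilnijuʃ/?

[n]

/n/ (between /l/ and /i/): rule 2 targets it, but not before a labial or velar stop → unchanged [n].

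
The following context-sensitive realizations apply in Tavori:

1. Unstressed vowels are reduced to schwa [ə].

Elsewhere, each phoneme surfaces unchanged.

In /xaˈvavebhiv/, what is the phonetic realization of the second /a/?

[a]

/a/ (between /v/ and /v/): rule 1 targets it, but not in an unstressed syllable → unchanged [a].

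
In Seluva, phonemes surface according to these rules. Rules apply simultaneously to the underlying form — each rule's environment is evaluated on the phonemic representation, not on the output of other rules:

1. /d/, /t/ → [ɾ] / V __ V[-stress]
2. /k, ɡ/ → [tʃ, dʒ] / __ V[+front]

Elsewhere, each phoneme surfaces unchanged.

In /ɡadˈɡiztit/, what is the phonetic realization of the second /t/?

/t/ (word-final): rule 1 targets it, but not between a vowel and a following unstressed vowel → unchanged [t].

[t]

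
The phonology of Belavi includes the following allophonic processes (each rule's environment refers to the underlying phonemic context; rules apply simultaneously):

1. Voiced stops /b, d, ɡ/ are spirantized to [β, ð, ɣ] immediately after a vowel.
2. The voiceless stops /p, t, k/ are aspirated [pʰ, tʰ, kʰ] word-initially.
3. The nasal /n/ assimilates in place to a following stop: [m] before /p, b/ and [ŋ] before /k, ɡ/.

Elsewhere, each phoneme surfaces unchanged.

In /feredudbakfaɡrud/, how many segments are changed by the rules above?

4

Segments that undergo a rule: /d/ → [ð] (rule 1); /d/ → [ð] (rule 1); /ɡ/ → [ɣ] (rule 1); /d/ → [ð] (rule 1).
All other segments surface unchanged.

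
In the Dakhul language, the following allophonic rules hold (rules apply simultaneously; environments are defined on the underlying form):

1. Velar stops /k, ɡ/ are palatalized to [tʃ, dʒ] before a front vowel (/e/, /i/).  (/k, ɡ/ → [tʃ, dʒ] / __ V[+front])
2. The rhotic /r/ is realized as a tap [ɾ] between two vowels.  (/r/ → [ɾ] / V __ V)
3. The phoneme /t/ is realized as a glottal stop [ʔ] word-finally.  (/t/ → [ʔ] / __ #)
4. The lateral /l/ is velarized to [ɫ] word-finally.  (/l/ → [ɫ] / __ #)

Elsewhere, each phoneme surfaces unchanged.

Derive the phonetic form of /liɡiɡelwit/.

/l/ (word-initial): rule 4 targets it, but not word-finally → unchanged [l].
/i/ stays [i].
/ɡ/ — between /i/ and /i/, before a front vowel — surfaces as [dʒ] (rule 1).
/i/ (between /ɡ/ and /ɡ/): no rule targets it → [i].
Rule 1 applies to /ɡ/ (between /i/ and /e/: before a front vowel) → [dʒ].
/e/ (between /ɡ/ and /l/): no rule targets it → [e].
/l/ (between /e/ and /w/): rule 4 targets it, but not word-finally → unchanged [l].
/w/ (between /l/ and /i/): no rule targets it → [w].
/i/ stays [i].
/t/ (word-final) occurs word-finally → [ʔ] by rule 3.

[lidʒidʒelwiʔ]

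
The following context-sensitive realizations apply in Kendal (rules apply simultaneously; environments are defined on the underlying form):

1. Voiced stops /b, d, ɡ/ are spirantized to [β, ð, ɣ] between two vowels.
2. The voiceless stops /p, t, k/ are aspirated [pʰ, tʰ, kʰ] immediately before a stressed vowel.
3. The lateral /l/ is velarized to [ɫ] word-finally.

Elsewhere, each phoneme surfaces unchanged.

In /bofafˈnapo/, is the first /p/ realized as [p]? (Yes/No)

Yes

/p/ (between /a/ and /o/): rule 2 targets it, but not immediately before a stressed vowel → unchanged [p].
The actual realization is [p], which matches [p].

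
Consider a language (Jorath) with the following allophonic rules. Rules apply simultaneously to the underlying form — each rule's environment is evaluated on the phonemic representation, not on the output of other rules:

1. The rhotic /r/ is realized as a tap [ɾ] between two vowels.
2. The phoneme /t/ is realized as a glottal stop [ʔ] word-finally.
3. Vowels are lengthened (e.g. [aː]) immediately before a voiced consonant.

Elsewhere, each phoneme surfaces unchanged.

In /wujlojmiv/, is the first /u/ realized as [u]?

No

/u/ (between /w/ and /j/): before a voiced consonant, so rule 3 applies → [uː].
The actual realization is [uː], not [u].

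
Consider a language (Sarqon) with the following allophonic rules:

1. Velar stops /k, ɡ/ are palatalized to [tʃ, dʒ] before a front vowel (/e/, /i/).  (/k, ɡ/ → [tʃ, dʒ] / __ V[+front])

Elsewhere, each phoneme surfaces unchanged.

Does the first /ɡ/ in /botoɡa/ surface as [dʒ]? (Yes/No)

No

/ɡ/ (between /o/ and /a/): rule 1 targets it, but not before a front vowel → unchanged [ɡ].
The actual realization is [ɡ], not [dʒ].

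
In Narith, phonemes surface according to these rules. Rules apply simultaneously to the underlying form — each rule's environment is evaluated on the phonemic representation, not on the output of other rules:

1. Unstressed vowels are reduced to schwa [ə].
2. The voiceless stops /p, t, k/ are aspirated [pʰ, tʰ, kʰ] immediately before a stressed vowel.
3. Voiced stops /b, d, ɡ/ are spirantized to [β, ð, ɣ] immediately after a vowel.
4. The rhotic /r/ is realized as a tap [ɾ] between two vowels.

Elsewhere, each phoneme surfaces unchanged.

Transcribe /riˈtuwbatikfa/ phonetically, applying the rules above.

[rəˈtʰuwbətəkfə]

/r/ (word-initial) fails the environment for rule 4, so it stays [r].
/i/ (between /r/ and /t/): in an unstressed syllable, so rule 1 applies → [ə].
Rule 2 applies to /t/ (between /i/ and /u/: immediately before a stressed vowel) → [tʰ].
/u/ (between /t/ and /w/) fails the environment for rule 1, so it stays [u].
/b/ (between /w/ and /a/) fails the environment for rule 3, so it stays [b].
/a/ — between /b/ and /t/, in an unstressed syllable — surfaces as [ə] (rule 1).
/t/ (between /a/ and /i/): rule 2 targets it, but not immediately before a stressed vowel → unchanged [t].
/i/ — between /t/ and /k/, in an unstressed syllable — surfaces as [ə] (rule 1).
/k/ — between /i/ and /f/; rule 2 does not apply here → [k].
/a/ meets the environment for rule 1 (in an unstressed syllable) → [ə].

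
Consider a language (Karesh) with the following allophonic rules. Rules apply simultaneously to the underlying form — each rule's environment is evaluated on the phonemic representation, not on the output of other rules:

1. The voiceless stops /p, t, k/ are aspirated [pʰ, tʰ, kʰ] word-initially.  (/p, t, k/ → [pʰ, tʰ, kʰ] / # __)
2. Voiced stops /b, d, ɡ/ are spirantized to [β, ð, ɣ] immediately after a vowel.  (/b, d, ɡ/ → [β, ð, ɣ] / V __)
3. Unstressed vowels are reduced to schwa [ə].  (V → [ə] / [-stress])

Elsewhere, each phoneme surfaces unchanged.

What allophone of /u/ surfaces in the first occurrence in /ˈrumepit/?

/u/ (between /r/ and /m/) fails the environment for rule 3, so it stays [u].

[u]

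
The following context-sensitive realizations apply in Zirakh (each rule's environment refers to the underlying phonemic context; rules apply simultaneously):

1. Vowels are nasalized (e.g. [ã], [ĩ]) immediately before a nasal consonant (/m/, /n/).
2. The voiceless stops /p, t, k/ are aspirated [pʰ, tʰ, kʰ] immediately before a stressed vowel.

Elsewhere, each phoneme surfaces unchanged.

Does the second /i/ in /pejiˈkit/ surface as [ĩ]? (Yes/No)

No

/i/ (between /k/ and /t/): rule 1 targets it, but not before a nasal consonant → unchanged [i].
The actual realization is [i], not [ĩ].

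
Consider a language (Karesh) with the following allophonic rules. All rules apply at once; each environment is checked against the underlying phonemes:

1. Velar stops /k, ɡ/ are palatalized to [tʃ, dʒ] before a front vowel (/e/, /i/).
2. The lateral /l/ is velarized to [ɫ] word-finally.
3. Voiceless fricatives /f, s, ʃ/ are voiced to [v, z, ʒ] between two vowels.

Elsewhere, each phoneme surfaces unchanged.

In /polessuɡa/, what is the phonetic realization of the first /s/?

[s]

/s/ (between /e/ and /s/) is in the target of rule 3 but the environment (between two vowels) is not met → [s].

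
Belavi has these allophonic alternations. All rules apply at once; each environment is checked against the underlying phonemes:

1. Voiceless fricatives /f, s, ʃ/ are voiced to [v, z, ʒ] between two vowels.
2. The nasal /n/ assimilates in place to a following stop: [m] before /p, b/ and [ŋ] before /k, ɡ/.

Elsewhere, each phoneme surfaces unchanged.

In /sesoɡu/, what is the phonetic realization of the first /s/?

[s]

/s/ (word-initial): rule 1 targets it, but not between two vowels → unchanged [s].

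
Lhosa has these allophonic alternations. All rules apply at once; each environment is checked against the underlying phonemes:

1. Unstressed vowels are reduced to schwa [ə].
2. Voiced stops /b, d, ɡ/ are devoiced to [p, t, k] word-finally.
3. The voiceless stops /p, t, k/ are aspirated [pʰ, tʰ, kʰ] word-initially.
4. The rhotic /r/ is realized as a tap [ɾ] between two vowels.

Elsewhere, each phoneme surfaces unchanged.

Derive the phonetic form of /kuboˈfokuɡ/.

[kʰəbəˈfokək]

/k/ meets the environment for rule 3 (word-initially) → [kʰ].
/u/ — between /k/ and /b/, in an unstressed syllable — surfaces as [ə] (rule 1).
/b/ — between /u/ and /o/; rule 2 does not apply here → [b].
Rule 1 applies to /o/ (between /b/ and /f/: in an unstressed syllable) → [ə].
/f/ (between /o/ and /o/): no rule targets it → [f].
/o/ (between /f/ and /k/) fails the environment for rule 1, so it stays [o].
/k/ (between /o/ and /u/): rule 3 targets it, but not word-initially → unchanged [k].
/u/ meets the environment for rule 1 (in an unstressed syllable) → [ə].
/ɡ/ — word-final, word-finally — surfaces as [k] (rule 2).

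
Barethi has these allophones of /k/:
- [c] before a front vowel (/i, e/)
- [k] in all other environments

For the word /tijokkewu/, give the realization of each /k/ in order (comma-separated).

Occurrence 1 (position 5): no conditioning environment matches → elsewhere allophone [k].
Occurrence 2 (position 6): before a front vowel → [c].

[k], [c]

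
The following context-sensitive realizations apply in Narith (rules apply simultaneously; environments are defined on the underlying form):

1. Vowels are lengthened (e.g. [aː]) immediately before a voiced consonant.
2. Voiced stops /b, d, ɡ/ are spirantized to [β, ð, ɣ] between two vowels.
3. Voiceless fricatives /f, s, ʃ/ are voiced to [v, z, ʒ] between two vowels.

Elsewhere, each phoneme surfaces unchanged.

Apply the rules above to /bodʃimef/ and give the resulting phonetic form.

[boːdʃiːmef]

/b/ — word-initial; rule 2 does not apply here → [b].
/o/ meets the environment for rule 1 (before a voiced consonant) → [oː].
/d/ — between /o/ and /ʃ/; rule 2 does not apply here → [d].
/ʃ/ (between /d/ and /i/): rule 3 targets it, but not between two vowels → unchanged [ʃ].
/i/ (between /ʃ/ and /m/): before a voiced consonant, so rule 1 applies → [iː].
/m/ (between /i/ and /e/): no rule targets it → [m].
/e/ (between /m/ and /f/): rule 1 targets it, but not before a voiced consonant → unchanged [e].
/f/ — word-final; rule 3 does not apply here → [f].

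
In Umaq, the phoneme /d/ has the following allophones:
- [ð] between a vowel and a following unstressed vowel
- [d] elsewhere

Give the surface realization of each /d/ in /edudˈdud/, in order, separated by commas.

[ð], [d], [d], [d]

Occurrence 1 (position 2): between a vowel and a following unstressed vowel → [ð].
Occurrence 2 (position 4): no conditioning environment matches → elsewhere allophone [d].
Occurrence 3 (position 5): no conditioning environment matches → elsewhere allophone [d].
Occurrence 4 (position 7): no conditioning environment matches → elsewhere allophone [d].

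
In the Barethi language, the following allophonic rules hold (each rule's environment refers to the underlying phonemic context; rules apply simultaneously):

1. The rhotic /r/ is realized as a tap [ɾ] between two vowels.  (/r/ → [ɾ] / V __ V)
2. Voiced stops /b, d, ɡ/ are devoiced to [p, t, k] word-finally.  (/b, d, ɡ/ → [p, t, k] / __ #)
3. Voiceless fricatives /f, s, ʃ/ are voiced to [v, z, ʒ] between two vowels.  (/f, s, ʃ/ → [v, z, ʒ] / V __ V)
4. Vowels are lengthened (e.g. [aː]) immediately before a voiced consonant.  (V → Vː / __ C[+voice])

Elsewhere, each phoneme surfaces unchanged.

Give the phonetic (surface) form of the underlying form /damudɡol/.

/d/ (word-initial): rule 2 targets it, but not word-finally → unchanged [d].
/a/ meets the environment for rule 4 (before a voiced consonant) → [aː].
/m/ — not in any rule's target class → [m].
/u/ (between /m/ and /d/): before a voiced consonant, so rule 4 applies → [uː].
/d/ (between /u/ and /ɡ/) is in the target of rule 2 but the environment (word-finally) is not met → [d].
/ɡ/ (between /d/ and /o/) fails the environment for rule 2, so it stays [ɡ].
/o/ (between /ɡ/ and /l/) occurs before a voiced consonant → [oː] by rule 4.
/l/ (word-final): no rule targets it → [l].

[daːmuːdɡoːl]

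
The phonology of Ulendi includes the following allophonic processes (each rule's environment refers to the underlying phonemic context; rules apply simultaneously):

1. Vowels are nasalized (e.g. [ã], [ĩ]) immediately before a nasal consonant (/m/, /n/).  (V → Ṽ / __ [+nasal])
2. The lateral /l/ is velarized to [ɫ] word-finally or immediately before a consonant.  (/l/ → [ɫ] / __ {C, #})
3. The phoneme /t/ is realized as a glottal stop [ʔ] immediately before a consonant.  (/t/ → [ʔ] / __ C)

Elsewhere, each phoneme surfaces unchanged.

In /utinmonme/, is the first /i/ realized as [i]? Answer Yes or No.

/i/ (between /t/ and /n/): before a nasal consonant, so rule 1 applies → [ĩ].
The actual realization is [ĩ], not [i].

No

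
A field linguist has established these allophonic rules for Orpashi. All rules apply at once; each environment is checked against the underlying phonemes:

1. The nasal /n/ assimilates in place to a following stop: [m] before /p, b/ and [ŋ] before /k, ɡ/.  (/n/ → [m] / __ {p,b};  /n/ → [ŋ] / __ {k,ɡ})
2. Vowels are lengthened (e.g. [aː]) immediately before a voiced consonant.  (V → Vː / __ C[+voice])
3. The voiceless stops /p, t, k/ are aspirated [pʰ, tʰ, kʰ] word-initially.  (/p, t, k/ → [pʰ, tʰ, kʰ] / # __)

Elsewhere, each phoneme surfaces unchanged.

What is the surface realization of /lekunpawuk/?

[lekuːmpaːwuk]

/e/ (between /l/ and /k/) is in the target of rule 2 but the environment (before a voiced consonant) is not met → [e].
/k/ (between /e/ and /u/) is in the target of rule 3 but the environment (word-initially) is not met → [k].
Rule 2 applies to /u/ (between /k/ and /n/: before a voiced consonant) → [uː].
/n/ meets the environment for rule 1 (before a labial or velar stop) → [m].
/p/ (between /n/ and /a/): rule 3 targets it, but not word-initially → unchanged [p].
Rule 2 applies to /a/ (between /p/ and /w/: before a voiced consonant) → [aː].
/u/ (between /w/ and /k/): rule 2 targets it, but not before a voiced consonant → unchanged [u].
/k/ (word-final): rule 3 targets it, but not word-initially → unchanged [k].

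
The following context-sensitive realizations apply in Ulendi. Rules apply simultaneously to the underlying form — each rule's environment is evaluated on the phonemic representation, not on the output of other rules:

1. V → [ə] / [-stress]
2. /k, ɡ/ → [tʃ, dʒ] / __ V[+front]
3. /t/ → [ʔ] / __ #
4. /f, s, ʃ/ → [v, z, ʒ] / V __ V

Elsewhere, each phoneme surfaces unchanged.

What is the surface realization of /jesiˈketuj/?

/e/ — between /j/ and /s/, in an unstressed syllable — surfaces as [ə] (rule 1).
/s/ — between /e/ and /i/, between two vowels — surfaces as [z] (rule 4).
Rule 1 applies to /i/ (between /s/ and /k/: in an unstressed syllable) → [ə].
/k/ meets the environment for rule 2 (before a front vowel) → [tʃ].
/e/ (between /k/ and /t/): rule 1 targets it, but not in an unstressed syllable → unchanged [e].
/t/ — between /e/ and /u/; rule 3 does not apply here → [t].
Rule 1 applies to /u/ (between /t/ and /j/: in an unstressed syllable) → [ə].

[jəzəˈtʃetəj]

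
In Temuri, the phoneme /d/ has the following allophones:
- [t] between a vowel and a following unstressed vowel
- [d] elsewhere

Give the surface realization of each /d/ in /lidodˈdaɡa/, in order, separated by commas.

[t], [d], [d]

Occurrence 1 (position 3): between a vowel and a following unstressed vowel → [t].
Occurrence 2 (position 5): no conditioning environment matches → elsewhere allophone [d].
Occurrence 3 (position 6): no conditioning environment matches → elsewhere allophone [d].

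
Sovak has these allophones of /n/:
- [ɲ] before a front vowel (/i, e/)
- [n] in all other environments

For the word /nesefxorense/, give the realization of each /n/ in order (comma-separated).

[ɲ], [n]

Occurrence 1 (position 1): before a front vowel (/i, e/) → [ɲ].
Occurrence 2 (position 10): no conditioning environment matches → elsewhere allophone [n].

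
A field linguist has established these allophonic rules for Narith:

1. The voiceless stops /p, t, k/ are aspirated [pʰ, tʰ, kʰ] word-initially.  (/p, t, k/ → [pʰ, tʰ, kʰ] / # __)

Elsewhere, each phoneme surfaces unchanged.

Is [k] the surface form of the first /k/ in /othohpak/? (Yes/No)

/k/ (word-final) fails the environment for rule 1, so it stays [k].
The actual realization is [k], which matches [k].

Yes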